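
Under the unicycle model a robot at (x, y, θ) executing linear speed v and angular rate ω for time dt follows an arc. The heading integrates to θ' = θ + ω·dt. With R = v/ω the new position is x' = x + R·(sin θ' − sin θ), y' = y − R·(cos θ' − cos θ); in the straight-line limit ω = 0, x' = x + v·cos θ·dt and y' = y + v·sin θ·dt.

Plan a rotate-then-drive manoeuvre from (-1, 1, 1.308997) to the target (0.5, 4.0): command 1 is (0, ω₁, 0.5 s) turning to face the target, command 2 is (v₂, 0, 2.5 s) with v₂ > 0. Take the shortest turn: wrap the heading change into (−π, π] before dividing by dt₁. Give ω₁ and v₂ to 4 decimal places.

ω₁ = -0.4037, v₂ = 1.3416

heading to target = atan2(4−1, 0.5−-1) = 1.1071
Δθ = wrap(1.1071 − 1.3090) = -0.2018; ω₁ = Δθ/dt₁ = -0.4037
distance = √((0.5−-1)² + (4−1)²) = 3.3541; v₂ = distance/dt₂ = 1.3416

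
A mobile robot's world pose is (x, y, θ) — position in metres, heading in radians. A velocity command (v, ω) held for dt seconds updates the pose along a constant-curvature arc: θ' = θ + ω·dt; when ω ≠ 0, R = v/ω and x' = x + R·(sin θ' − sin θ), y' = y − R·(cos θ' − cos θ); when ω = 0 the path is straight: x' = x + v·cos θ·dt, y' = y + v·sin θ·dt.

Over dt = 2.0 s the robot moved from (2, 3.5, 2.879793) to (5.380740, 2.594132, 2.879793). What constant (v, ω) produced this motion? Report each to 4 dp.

v = -1.7500, ω = 0.0000

Δθ = 2.879793 − 2.879793 = 0.000000
ω = Δθ/dt = 0.000000/2.0 = 0.0000
ω = 0 → v = (Δx·cos θ + Δy·sin θ)/dt = -1.7500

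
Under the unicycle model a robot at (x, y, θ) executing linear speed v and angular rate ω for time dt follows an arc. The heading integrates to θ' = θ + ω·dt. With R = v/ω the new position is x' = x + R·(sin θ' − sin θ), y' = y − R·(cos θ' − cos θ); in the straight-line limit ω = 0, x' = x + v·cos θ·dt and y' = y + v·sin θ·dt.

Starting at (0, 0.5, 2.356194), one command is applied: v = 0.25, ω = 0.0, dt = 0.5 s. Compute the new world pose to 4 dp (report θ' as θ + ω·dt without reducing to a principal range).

(-0.0884, 0.5884, 2.3562)

θ' = 2.3562 + 0.0·0.5 = 2.3562
ω = 0 → straight: x' = 0 + 0.25·cos(2.3562)·0.5 = -0.0884
y' = 0.5 + 0.25·sin(2.3562)·0.5 = 0.5884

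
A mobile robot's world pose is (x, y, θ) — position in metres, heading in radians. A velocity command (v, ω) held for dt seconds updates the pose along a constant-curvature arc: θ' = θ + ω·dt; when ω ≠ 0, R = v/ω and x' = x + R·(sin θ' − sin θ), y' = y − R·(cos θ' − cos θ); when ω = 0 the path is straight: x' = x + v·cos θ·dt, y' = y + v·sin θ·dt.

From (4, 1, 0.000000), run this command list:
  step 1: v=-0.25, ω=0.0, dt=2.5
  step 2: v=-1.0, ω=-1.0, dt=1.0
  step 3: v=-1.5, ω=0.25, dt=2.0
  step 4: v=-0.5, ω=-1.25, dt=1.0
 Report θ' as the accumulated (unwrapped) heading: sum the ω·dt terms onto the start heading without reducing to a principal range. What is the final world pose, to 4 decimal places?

(0.1594, 3.9057, -1.7500)

step 1: θ'=0.0000 (straight) → pose (3.3750, 1.0000, 0.0000)
step 2: θ'=-1.0000 (R=1.0000) → pose (2.5335, 1.4597, -1.0000)
step 3: θ'=-0.5000 (R=-6.0000) → pose (0.3613, 3.4834, -0.5000)
step 4: θ'=-1.7500 (R=0.4000) → pose (0.1594, 3.9057, -1.7500)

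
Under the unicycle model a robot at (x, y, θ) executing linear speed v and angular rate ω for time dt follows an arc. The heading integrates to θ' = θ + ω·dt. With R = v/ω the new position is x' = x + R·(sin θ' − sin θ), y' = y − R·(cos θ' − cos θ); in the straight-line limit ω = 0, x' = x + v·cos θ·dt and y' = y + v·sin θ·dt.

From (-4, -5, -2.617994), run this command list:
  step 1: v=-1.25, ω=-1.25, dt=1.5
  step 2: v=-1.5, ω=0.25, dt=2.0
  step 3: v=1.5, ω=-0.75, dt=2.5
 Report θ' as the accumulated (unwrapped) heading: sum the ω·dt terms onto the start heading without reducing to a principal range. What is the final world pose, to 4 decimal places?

(-0.4833, -5.1482, -5.8680)

step 1: θ'=-4.4930 (R=1.0000) → pose (-2.5240, -5.6484, -4.4930)
step 2: θ'=-3.9930 (R=-6.0000) → pose (-1.1810, -8.2961, -3.9930)
step 3: θ'=-5.8680 (R=-2.0000) → pose (-0.4833, -5.1482, -5.8680)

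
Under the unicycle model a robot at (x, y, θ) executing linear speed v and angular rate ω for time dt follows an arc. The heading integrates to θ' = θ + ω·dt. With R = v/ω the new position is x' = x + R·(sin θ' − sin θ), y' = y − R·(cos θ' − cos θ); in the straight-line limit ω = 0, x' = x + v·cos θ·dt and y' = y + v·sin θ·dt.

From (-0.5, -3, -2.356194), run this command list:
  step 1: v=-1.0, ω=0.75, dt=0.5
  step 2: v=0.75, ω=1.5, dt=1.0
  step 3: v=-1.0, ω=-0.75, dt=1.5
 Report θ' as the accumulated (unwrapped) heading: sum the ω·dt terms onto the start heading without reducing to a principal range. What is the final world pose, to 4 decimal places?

(-0.7085, -2.0028, -1.6062)

step 1: θ'=-1.9812 (R=-1.3333) → pose (-0.2202, -2.5892, -1.9812)
step 2: θ'=-0.4812 (R=0.5000) → pose (0.0069, -3.2319, -0.4812)
step 3: θ'=-1.6062 (R=1.3333) → pose (-0.7085, -2.0028, -1.6062)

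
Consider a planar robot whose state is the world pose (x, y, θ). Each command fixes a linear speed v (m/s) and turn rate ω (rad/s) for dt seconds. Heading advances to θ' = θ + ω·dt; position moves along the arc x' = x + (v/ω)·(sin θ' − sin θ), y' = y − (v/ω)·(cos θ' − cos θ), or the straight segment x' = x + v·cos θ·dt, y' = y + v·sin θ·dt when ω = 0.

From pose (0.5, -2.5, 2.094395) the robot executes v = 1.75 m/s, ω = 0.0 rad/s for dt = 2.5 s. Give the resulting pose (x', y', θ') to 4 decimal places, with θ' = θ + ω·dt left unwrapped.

(-1.6875, 1.2889, 2.0944)

θ' = 2.0944 + 0.0·2.5 = 2.0944
ω = 0 → straight: x' = 0.5 + 1.75·cos(2.0944)·2.5 = -1.6875
y' = -2.5 + 1.75·sin(2.0944)·2.5 = 1.2889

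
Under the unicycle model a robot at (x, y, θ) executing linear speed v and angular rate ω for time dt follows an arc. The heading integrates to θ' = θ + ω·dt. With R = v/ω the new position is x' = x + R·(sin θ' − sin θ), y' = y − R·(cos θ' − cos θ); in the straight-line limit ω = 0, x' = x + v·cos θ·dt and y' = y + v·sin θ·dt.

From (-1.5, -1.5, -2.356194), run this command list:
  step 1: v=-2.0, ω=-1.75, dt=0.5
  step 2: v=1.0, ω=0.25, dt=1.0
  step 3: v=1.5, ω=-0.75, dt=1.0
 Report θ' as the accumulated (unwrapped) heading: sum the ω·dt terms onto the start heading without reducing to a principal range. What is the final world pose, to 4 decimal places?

(-3.0179, -0.8931, -3.7312)

step 1: θ'=-3.2312 (R=1.1429) → pose (-0.5896, -1.1698, -3.2312)
step 2: θ'=-2.9812 (R=4.0000) → pose (-1.5864, -1.2051, -2.9812)
step 3: θ'=-3.7312 (R=-2.0000) → pose (-3.0179, -0.8931, -3.7312)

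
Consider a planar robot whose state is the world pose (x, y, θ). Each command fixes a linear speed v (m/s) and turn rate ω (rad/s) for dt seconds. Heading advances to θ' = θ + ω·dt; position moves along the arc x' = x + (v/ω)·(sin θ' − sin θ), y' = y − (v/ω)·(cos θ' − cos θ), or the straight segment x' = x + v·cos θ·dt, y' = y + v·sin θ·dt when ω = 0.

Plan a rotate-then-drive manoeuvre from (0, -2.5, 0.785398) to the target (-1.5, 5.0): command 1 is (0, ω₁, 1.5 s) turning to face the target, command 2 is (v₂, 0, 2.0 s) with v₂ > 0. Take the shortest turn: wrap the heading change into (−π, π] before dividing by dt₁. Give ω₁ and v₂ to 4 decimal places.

heading to target = atan2(5−-2.5, -1.5−0) = 1.7682
Δθ = wrap(1.7682 − 0.7854) = 0.9828; ω₁ = Δθ/dt₁ = 0.6552
distance = √((-1.5−0)² + (5−-2.5)²) = 7.6485; v₂ = distance/dt₂ = 3.8243

ω₁ = 0.6552, v₂ = 3.8243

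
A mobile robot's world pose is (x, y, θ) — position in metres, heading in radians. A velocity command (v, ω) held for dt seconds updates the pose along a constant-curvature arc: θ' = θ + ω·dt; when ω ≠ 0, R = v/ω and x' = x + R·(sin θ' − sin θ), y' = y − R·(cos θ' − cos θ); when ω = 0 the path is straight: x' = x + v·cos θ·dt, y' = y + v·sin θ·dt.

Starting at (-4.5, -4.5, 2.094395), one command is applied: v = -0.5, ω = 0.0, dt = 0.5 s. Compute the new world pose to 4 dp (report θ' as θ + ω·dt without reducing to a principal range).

θ' = 2.0944 + 0.0·0.5 = 2.0944
ω = 0 → straight: x' = -4.5 + -0.5·cos(2.0944)·0.5 = -4.3750
y' = -4.5 + -0.5·sin(2.0944)·0.5 = -4.7165

(-4.3750, -4.7165, 2.0944)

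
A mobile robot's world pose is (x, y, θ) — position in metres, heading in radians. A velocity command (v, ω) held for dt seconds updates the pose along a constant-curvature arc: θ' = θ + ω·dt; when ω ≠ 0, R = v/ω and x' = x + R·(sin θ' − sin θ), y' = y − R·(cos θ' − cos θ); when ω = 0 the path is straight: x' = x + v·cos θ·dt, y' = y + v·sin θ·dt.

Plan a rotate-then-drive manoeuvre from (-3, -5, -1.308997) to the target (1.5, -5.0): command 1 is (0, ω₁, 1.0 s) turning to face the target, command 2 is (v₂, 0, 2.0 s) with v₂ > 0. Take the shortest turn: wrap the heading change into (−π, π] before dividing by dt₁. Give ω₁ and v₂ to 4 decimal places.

ω₁ = 1.3090, v₂ = 2.2500

heading to target = atan2(-5−-5, 1.5−-3) = 0.0000
Δθ = wrap(0.0000 − -1.3090) = 1.3090; ω₁ = Δθ/dt₁ = 1.3090
distance = √((1.5−-3)² + (-5−-5)²) = 4.5000; v₂ = distance/dt₂ = 2.2500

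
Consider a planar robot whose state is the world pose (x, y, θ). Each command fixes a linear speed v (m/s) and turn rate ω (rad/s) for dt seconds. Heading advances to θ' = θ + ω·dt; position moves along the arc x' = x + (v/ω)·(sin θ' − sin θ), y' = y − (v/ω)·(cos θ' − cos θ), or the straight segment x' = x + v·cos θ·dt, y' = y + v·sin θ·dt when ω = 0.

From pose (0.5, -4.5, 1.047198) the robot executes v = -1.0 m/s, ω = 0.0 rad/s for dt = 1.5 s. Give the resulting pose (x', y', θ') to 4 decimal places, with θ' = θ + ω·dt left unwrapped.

(-0.2500, -5.7990, 1.0472)

θ' = 1.0472 + 0.0·1.5 = 1.0472
ω = 0 → straight: x' = 0.5 + -1.0·cos(1.0472)·1.5 = -0.2500
y' = -4.5 + -1.0·sin(1.0472)·1.5 = -5.7990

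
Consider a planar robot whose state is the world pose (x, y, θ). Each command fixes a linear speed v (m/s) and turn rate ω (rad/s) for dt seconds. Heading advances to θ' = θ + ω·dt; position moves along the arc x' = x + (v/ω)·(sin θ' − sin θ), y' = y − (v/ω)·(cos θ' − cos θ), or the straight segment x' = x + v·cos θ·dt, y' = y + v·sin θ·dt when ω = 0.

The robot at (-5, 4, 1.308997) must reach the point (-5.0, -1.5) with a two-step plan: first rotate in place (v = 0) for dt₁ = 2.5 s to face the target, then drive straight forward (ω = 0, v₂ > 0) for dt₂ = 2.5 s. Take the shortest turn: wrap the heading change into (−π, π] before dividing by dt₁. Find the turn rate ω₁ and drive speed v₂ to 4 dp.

ω₁ = -1.1519, v₂ = 2.2000

heading to target = atan2(-1.5−4, -5−-5) = -1.5708
Δθ = wrap(-1.5708 − 1.3090) = -2.8798; ω₁ = Δθ/dt₁ = -1.1519
distance = √((-5−-5)² + (-1.5−4)²) = 5.5000; v₂ = distance/dt₂ = 2.2000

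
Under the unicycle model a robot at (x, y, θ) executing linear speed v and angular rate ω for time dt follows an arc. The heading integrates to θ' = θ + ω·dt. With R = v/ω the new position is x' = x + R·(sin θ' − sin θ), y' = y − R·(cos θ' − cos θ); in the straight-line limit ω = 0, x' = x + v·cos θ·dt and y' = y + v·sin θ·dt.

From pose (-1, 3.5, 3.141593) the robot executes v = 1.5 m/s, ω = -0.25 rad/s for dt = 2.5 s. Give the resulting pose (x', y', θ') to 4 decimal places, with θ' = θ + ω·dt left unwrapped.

(-4.5106, 4.6342, 2.5166)

θ' = 3.1416 + -0.25·2.5 = 2.5166
R = v/ω = 1.5/-0.25 = -6.0000
x' = -1 + -6.0000·(sin 2.5166 − sin 3.1416) = -4.5106
y' = 3.5 − -6.0000·(cos 2.5166 − cos 3.1416) = 4.6342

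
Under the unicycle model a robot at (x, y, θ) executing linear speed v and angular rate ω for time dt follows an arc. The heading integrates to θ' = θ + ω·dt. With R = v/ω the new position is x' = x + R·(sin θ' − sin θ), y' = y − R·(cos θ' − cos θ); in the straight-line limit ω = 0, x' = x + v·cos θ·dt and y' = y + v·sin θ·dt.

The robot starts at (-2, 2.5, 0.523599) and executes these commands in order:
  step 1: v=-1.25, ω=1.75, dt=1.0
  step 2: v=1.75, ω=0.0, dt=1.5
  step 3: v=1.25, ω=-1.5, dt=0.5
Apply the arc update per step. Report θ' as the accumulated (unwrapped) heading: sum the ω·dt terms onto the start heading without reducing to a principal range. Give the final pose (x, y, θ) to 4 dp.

step 1: θ'=2.2736 (R=-0.7143) → pose (-2.1879, 1.4197, 2.2736)
step 2: θ'=2.2736 (straight) → pose (-3.8846, 3.4227, 2.2736)
step 3: θ'=1.5236 (R=-0.8333) → pose (-4.0811, 4.0006, 1.5236)

(-4.0811, 4.0006, 1.5236)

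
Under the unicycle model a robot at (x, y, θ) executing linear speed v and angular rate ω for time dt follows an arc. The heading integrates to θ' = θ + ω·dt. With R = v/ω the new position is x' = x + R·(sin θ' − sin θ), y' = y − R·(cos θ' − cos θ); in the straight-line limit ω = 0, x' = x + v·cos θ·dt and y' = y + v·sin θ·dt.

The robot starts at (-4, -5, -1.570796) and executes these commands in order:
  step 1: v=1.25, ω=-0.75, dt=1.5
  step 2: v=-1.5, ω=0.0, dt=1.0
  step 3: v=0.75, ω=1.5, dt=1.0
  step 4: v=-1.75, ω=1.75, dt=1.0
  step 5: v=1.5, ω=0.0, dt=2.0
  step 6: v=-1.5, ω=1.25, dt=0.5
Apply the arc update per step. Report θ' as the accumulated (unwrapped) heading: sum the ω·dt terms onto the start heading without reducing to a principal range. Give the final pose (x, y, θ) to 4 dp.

(-3.2278, -4.9908, 1.1792)

step 1: θ'=-2.6958 (R=-1.6667) → pose (-4.9480, -6.5038, -2.6958)
step 2: θ'=-2.6958 (straight) → pose (-3.5946, -5.8570, -2.6958)
step 3: θ'=-1.1958 (R=0.5000) → pose (-3.8443, -6.4913, -1.1958)
step 4: θ'=0.5542 (R=-1.0000) → pose (-5.3011, -6.0072, 0.5542)
step 5: θ'=0.5542 (straight) → pose (-2.7501, -4.4284, 0.5542)
step 6: θ'=1.1792 (R=-1.2000) → pose (-3.2278, -4.9908, 1.1792)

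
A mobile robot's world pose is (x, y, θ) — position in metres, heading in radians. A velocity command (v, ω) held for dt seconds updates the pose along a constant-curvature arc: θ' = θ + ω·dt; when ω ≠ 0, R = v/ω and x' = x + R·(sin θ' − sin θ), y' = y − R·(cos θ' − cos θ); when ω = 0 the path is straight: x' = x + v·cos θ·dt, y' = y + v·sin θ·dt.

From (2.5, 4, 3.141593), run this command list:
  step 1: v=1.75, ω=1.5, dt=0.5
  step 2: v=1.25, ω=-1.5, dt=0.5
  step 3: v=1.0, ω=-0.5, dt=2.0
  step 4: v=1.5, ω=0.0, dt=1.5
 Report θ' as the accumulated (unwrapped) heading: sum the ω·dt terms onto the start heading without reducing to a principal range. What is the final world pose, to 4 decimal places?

(-1.7619, 6.2761, 2.1416)

step 1: θ'=3.8916 (R=1.1667) → pose (1.7048, 3.6870, 3.8916)
step 2: θ'=3.1416 (R=-0.8333) → pose (1.1367, 3.4634, 3.1416)
step 3: θ'=2.1416 (R=-2.0000) → pose (-0.5462, 4.3828, 2.1416)
step 4: θ'=2.1416 (straight) → pose (-1.7619, 6.2761, 2.1416)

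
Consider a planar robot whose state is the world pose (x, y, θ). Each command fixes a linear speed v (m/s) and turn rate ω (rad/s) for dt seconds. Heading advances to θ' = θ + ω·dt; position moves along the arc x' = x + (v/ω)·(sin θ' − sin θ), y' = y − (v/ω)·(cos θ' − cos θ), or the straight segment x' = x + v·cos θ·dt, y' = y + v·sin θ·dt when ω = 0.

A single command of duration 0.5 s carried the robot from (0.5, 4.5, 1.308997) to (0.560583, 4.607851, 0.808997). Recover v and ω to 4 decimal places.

v = 0.2500, ω = -1.0000

Δθ = 0.808997 − 1.308997 = -0.500000
ω = Δθ/dt = -0.500000/0.5 = -1.0000
R = −Δy/(cos θ' − cos θ) = -0.2500
v = R·ω = -0.2500·-1.0000 = 0.2500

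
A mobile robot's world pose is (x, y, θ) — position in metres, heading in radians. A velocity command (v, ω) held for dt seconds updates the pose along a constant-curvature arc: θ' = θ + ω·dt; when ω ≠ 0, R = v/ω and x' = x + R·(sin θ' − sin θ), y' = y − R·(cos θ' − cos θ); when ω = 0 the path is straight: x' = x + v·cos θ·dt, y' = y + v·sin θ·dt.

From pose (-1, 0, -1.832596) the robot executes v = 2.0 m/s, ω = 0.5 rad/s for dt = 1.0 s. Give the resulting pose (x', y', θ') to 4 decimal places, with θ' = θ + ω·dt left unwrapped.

(-1.0234, -1.9791, -1.3326)

θ' = -1.8326 + 0.5·1.0 = -1.3326
R = v/ω = 2.0/0.5 = 4.0000
x' = -1 + 4.0000·(sin -1.3326 − sin -1.8326) = -1.0234
y' = 0 − 4.0000·(cos -1.3326 − cos -1.8326) = -1.9791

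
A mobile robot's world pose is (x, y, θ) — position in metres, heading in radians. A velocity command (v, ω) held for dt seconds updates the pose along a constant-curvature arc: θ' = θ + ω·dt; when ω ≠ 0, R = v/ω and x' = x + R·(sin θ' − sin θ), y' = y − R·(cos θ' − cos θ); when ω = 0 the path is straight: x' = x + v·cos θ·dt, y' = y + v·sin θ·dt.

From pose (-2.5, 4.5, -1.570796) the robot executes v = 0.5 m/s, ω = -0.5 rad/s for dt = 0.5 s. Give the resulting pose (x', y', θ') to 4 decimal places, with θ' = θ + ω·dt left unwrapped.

θ' = -1.5708 + -0.5·0.5 = -1.8208
R = v/ω = 0.5/-0.5 = -1.0000
x' = -2.5 + -1.0000·(sin -1.8208 − sin -1.5708) = -2.5311
y' = 4.5 − -1.0000·(cos -1.8208 − cos -1.5708) = 4.2526

(-2.5311, 4.2526, -1.8208)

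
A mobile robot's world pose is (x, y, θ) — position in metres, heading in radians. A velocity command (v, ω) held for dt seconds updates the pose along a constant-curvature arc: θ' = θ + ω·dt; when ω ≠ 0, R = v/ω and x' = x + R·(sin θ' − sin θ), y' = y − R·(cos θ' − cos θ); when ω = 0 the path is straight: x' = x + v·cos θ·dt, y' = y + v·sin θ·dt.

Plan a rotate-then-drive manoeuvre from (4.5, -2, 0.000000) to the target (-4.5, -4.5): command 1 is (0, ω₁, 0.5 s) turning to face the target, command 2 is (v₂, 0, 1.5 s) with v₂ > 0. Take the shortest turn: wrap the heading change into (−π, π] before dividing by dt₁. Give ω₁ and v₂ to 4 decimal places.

ω₁ = -5.7413, v₂ = 6.2272

heading to target = atan2(-4.5−-2, -4.5−4.5) = -2.8706
Δθ = wrap(-2.8706 − 0.0000) = -2.8706; ω₁ = Δθ/dt₁ = -5.7413
distance = √((-4.5−4.5)² + (-4.5−-2)²) = 9.3408; v₂ = distance/dt₂ = 6.2272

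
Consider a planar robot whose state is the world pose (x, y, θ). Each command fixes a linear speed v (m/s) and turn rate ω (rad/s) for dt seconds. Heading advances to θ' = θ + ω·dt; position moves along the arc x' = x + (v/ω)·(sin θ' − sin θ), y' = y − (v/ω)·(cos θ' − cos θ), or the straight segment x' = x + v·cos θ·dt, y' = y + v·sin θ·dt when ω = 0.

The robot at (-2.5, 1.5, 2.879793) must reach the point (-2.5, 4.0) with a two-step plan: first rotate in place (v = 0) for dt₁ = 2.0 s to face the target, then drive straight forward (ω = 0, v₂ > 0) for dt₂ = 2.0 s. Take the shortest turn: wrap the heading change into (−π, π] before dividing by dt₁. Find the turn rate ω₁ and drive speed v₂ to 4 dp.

heading to target = atan2(4−1.5, -2.5−-2.5) = 1.5708
Δθ = wrap(1.5708 − 2.8798) = -1.3090; ω₁ = Δθ/dt₁ = -0.6545
distance = √((-2.5−-2.5)² + (4−1.5)²) = 2.5000; v₂ = distance/dt₂ = 1.2500

ω₁ = -0.6545, v₂ = 1.2500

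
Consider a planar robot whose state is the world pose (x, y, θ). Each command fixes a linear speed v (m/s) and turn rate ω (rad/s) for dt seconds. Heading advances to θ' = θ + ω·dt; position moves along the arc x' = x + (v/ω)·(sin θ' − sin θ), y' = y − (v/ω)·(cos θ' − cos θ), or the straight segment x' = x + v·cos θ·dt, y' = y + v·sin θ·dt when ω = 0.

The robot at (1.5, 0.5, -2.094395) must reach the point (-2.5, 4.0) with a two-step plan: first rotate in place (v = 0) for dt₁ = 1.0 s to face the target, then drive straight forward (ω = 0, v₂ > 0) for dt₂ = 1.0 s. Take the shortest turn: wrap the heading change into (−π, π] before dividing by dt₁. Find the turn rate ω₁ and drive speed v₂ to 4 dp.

heading to target = atan2(4−0.5, -2.5−1.5) = 2.4228
Δθ = wrap(2.4228 − -2.0944) = -1.7660; ω₁ = Δθ/dt₁ = -1.7660
distance = √((-2.5−1.5)² + (4−0.5)²) = 5.3151; v₂ = distance/dt₂ = 5.3151

ω₁ = -1.7660, v₂ = 5.3151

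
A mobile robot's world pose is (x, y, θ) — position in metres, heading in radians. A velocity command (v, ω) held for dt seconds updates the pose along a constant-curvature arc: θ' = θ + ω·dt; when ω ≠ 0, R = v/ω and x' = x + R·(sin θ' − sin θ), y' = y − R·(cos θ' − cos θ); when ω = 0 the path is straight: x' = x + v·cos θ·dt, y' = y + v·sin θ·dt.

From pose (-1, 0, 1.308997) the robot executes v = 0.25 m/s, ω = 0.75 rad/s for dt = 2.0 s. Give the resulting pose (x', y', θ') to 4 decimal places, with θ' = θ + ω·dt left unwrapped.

(-1.2131, 0.4013, 2.8090)

θ' = 1.3090 + 0.75·2.0 = 2.8090
R = v/ω = 0.25/0.75 = 0.3333
x' = -1 + 0.3333·(sin 2.8090 − sin 1.3090) = -1.2131
y' = 0 − 0.3333·(cos 2.8090 − cos 1.3090) = 0.4013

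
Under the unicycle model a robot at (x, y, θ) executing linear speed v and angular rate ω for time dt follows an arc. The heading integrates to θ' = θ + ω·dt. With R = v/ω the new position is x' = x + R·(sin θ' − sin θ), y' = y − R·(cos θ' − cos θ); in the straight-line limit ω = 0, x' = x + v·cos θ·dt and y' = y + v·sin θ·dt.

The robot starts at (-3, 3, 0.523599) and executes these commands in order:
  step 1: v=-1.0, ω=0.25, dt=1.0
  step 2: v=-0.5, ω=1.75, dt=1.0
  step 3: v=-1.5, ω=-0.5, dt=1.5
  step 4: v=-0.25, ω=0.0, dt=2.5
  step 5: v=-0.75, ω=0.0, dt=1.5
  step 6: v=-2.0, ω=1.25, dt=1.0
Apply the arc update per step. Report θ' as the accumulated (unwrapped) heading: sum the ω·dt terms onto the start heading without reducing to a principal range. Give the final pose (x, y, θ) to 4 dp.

step 1: θ'=0.7736 (R=-4.0000) → pose (-3.7949, 2.3975, 0.7736)
step 2: θ'=2.5236 (R=-0.2857) → pose (-3.7608, 1.9602, 2.5236)
step 3: θ'=1.7736 (R=3.0000) → pose (-2.5605, 0.1194, 1.7736)
step 4: θ'=1.7736 (straight) → pose (-2.4346, -0.4928, 1.7736)
step 5: θ'=1.7736 (straight) → pose (-2.2080, -1.5948, 1.7736)
step 6: θ'=3.0236 (R=-1.6000) → pose (-0.8291, -2.8614, 3.0236)

(-0.8291, -2.8614, 3.0236)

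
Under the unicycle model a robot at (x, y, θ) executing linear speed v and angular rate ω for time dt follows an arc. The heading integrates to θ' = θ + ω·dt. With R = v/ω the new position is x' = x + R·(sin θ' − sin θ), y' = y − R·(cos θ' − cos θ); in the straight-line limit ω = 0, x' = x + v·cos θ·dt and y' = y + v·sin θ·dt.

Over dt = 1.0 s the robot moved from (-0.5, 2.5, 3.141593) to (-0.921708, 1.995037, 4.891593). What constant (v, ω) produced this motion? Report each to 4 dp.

v = 0.7500, ω = 1.7500

Δθ = 4.891593 − 3.141593 = 1.750000
ω = Δθ/dt = 1.750000/1.0 = 1.7500
R = −Δy/(cos θ' − cos θ) = 0.4286
v = R·ω = 0.4286·1.7500 = 0.7500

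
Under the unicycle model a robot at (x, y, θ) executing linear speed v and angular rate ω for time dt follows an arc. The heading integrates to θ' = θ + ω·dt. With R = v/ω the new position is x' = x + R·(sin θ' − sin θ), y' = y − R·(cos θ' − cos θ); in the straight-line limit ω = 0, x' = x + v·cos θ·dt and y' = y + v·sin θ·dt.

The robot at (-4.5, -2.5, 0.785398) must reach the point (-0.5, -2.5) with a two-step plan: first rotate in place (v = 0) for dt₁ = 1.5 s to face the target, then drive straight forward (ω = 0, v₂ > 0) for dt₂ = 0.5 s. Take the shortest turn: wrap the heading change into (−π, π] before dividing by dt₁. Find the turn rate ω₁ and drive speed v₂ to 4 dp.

ω₁ = -0.5236, v₂ = 8.0000

heading to target = atan2(-2.5−-2.5, -0.5−-4.5) = 0.0000
Δθ = wrap(0.0000 − 0.7854) = -0.7854; ω₁ = Δθ/dt₁ = -0.5236
distance = √((-0.5−-4.5)² + (-2.5−-2.5)²) = 4.0000; v₂ = distance/dt₂ = 8.0000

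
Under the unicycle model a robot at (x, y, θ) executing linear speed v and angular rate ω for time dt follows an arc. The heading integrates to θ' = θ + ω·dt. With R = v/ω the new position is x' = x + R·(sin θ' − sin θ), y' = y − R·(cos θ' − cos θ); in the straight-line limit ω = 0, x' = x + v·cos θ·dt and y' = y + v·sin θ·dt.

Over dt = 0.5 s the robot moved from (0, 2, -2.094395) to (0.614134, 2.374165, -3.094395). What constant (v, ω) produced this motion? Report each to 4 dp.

Δθ = -3.094395 − -2.094395 = -1.000000
ω = Δθ/dt = -1.000000/0.5 = -2.0000
R = Δx/(sin θ' − sin θ) = 0.7500
v = R·ω = 0.7500·-2.0000 = -1.5000

v = -1.5000, ω = -2.0000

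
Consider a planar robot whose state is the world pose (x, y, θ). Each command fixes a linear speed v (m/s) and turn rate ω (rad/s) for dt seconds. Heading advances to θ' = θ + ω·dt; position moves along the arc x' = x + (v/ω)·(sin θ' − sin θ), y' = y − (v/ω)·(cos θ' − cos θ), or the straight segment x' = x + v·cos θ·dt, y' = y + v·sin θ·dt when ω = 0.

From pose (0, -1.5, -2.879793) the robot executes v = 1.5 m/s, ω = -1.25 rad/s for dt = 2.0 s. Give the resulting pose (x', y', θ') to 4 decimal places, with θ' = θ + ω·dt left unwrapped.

θ' = -2.8798 + -1.25·2.0 = -5.3798
R = v/ω = 1.5/-1.25 = -1.2000
x' = 0 + -1.2000·(sin -5.3798 − sin -2.8798) = -1.2531
y' = -1.5 − -1.2000·(cos -5.3798 − cos -2.8798) = 0.4018

(-1.2531, 0.4018, -5.3798)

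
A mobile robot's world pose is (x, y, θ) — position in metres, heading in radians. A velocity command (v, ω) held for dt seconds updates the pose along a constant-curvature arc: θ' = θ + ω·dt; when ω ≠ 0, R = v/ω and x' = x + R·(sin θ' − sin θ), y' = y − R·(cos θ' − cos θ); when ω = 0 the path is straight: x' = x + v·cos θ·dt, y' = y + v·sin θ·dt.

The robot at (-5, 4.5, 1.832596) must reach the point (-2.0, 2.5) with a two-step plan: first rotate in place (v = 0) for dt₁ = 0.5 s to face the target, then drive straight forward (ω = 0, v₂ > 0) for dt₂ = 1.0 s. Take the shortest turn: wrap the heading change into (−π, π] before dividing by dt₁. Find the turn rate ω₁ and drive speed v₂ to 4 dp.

ω₁ = -4.8412, v₂ = 3.6056

heading to target = atan2(2.5−4.5, -2−-5) = -0.5880
Δθ = wrap(-0.5880 − 1.8326) = -2.4206; ω₁ = Δθ/dt₁ = -4.8412
distance = √((-2−-5)² + (2.5−4.5)²) = 3.6056; v₂ = distance/dt₂ = 3.6056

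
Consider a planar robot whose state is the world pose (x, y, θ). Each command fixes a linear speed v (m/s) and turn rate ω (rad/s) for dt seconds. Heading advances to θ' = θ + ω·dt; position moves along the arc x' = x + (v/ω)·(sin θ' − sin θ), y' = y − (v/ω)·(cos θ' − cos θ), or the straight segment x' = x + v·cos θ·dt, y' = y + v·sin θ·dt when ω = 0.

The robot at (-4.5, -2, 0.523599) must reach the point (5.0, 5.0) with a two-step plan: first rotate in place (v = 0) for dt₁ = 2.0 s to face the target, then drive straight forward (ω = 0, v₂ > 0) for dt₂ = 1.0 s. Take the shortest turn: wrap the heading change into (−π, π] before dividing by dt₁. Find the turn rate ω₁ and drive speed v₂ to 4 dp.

ω₁ = 0.0557, v₂ = 11.8004

heading to target = atan2(5−-2, 5−-4.5) = 0.6350
Δθ = wrap(0.6350 − 0.5236) = 0.1114; ω₁ = Δθ/dt₁ = 0.0557
distance = √((5−-4.5)² + (5−-2)²) = 11.8004; v₂ = distance/dt₂ = 11.8004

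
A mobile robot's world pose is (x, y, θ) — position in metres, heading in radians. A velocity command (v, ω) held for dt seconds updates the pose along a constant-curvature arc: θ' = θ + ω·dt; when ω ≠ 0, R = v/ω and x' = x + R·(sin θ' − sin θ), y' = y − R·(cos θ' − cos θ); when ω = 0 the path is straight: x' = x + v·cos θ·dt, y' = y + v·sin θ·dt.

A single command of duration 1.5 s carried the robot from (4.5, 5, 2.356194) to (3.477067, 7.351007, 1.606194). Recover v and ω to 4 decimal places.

Δθ = 1.606194 − 2.356194 = -0.750000
ω = Δθ/dt = -0.750000/1.5 = -0.5000
R = −Δy/(cos θ' − cos θ) = -3.5000
v = R·ω = -3.5000·-0.5000 = 1.7500

v = 1.7500, ω = -0.5000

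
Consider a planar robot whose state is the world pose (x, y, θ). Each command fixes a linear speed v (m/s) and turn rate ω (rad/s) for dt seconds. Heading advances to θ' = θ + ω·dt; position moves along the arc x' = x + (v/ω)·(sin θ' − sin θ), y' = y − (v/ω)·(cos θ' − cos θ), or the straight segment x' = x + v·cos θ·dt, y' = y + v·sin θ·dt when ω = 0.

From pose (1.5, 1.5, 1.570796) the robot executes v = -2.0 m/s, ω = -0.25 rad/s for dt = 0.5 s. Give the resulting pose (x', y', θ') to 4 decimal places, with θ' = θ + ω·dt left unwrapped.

(1.4376, 0.5026, 1.4458)

θ' = 1.5708 + -0.25·0.5 = 1.4458
R = v/ω = -2.0/-0.25 = 8.0000
x' = 1.5 + 8.0000·(sin 1.4458 − sin 1.5708) = 1.4376
y' = 1.5 − 8.0000·(cos 1.4458 − cos 1.5708) = 0.5026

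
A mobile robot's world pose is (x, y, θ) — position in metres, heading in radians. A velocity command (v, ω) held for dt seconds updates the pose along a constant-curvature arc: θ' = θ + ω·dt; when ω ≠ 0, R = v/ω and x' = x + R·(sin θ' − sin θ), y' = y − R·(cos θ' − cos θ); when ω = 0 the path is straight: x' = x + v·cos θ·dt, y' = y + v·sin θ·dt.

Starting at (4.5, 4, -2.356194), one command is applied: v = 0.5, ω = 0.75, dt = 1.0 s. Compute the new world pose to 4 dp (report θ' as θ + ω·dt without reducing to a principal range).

(4.3052, 3.5522, -1.6062)

θ' = -2.3562 + 0.75·1.0 = -1.6062
R = v/ω = 0.5/0.75 = 0.6667
x' = 4.5 + 0.6667·(sin -1.6062 − sin -2.3562) = 4.3052
y' = 4 − 0.6667·(cos -1.6062 − cos -2.3562) = 3.5522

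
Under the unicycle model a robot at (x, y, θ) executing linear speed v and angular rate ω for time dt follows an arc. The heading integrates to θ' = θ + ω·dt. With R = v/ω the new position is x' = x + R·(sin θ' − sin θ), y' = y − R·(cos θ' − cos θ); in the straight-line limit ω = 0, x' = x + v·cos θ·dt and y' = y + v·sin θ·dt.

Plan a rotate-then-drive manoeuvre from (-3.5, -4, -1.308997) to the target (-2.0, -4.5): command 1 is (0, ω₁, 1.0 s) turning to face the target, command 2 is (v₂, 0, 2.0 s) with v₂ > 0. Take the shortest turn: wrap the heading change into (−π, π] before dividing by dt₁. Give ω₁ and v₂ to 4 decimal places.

ω₁ = 0.9872, v₂ = 0.7906

heading to target = atan2(-4.5−-4, -2−-3.5) = -0.3218
Δθ = wrap(-0.3218 − -1.3090) = 0.9872; ω₁ = Δθ/dt₁ = 0.9872
distance = √((-2−-3.5)² + (-4.5−-4)²) = 1.5811; v₂ = distance/dt₂ = 0.7906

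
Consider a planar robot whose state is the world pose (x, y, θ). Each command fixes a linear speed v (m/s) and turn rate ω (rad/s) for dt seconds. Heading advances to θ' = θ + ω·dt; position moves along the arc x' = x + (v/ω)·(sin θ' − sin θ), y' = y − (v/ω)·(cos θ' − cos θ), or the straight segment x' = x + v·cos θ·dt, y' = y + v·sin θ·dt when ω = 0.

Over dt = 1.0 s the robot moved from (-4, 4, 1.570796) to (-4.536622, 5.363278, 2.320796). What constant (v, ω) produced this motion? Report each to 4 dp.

v = 1.5000, ω = 0.7500

Δθ = 2.320796 − 1.570796 = 0.750000
ω = Δθ/dt = 0.750000/1.0 = 0.7500
R = −Δy/(cos θ' − cos θ) = 2.0000
v = R·ω = 2.0000·0.7500 = 1.5000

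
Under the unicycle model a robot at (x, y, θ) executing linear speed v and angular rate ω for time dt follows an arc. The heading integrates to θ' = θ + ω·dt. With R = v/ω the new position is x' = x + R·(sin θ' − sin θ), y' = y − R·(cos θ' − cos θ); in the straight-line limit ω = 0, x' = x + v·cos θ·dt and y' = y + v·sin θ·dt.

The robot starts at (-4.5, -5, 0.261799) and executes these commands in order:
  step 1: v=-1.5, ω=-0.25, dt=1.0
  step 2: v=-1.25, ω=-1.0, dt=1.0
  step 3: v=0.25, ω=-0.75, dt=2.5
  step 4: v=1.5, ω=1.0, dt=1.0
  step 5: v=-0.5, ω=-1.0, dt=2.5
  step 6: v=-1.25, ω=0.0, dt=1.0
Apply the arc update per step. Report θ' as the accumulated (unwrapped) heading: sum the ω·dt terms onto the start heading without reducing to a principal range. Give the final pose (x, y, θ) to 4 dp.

step 1: θ'=0.0118 (R=6.0000) → pose (-5.9821, -5.2040, 0.0118)
step 2: θ'=-0.9882 (R=1.2500) → pose (-7.0407, -4.6419, -0.9882)
step 3: θ'=-2.8632 (R=-0.3333) → pose (-7.2274, -5.1458, -2.8632)
step 4: θ'=-1.8632 (R=1.5000) → pose (-8.2515, -6.1556, -1.8632)
step 5: θ'=-4.3632 (R=0.5000) → pose (-7.3029, -6.1287, -4.3632)
step 6: θ'=-4.3632 (straight) → pose (-6.8753, -7.3032, -4.3632)

(-6.8753, -7.3032, -4.3632)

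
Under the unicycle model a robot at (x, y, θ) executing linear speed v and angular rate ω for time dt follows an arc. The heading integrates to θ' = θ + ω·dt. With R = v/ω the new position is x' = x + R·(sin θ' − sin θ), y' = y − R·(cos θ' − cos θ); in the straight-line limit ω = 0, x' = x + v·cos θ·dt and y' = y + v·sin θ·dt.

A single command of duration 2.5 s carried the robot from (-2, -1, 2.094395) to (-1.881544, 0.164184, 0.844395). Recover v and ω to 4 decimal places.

Δθ = 0.844395 − 2.094395 = -1.250000
ω = Δθ/dt = -1.250000/2.5 = -0.5000
R = −Δy/(cos θ' − cos θ) = -1.0000
v = R·ω = -1.0000·-0.5000 = 0.5000

v = 0.5000, ω = -0.5000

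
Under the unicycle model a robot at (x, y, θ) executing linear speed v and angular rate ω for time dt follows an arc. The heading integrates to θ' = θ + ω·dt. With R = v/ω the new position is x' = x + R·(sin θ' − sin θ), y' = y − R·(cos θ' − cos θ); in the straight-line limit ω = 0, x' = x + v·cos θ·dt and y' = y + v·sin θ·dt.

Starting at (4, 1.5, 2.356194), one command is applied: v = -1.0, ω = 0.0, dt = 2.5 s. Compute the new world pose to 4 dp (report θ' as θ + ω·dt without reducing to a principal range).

(5.7678, -0.2678, 2.3562)

θ' = 2.3562 + 0.0·2.5 = 2.3562
ω = 0 → straight: x' = 4 + -1.0·cos(2.3562)·2.5 = 5.7678
y' = 1.5 + -1.0·sin(2.3562)·2.5 = -0.2678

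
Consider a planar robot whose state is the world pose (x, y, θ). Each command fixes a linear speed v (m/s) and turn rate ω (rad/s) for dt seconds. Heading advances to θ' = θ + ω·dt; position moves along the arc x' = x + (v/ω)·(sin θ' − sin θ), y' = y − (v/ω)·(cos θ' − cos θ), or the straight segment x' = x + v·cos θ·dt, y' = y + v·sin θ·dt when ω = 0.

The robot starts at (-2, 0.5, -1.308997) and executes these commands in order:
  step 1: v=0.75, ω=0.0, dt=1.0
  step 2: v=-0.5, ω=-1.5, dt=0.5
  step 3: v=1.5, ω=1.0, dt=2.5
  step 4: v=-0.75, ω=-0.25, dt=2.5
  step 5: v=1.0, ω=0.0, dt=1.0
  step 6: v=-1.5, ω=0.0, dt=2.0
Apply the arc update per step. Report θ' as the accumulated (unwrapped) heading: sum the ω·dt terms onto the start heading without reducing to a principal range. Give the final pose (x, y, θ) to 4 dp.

(-3.6089, -1.9123, -0.1840)

step 1: θ'=-1.3090 (straight) → pose (-1.8059, -0.2244, -1.3090)
step 2: θ'=-2.0590 (R=0.3333) → pose (-1.7783, 0.0182, -2.0590)
step 3: θ'=0.4410 (R=1.5000) → pose (0.1867, -2.0419, 0.4410)
step 4: θ'=-0.1840 (R=3.0000) → pose (-1.6427, -2.2783, -0.1840)
step 5: θ'=-0.1840 (straight) → pose (-0.6596, -2.4612, -0.1840)
step 6: θ'=-0.1840 (straight) → pose (-3.6089, -1.9123, -0.1840)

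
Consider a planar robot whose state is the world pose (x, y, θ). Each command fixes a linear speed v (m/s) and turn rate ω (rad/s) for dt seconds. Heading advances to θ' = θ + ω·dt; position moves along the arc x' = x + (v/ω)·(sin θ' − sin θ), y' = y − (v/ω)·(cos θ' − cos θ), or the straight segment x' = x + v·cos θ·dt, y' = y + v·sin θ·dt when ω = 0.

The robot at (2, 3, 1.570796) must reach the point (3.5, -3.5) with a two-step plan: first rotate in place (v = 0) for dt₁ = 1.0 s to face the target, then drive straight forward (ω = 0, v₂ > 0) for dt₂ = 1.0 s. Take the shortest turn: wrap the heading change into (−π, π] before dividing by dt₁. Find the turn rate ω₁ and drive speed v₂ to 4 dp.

ω₁ = -2.9148, v₂ = 6.6708

heading to target = atan2(-3.5−3, 3.5−2) = -1.3440
Δθ = wrap(-1.3440 − 1.5708) = -2.9148; ω₁ = Δθ/dt₁ = -2.9148
distance = √((3.5−2)² + (-3.5−3)²) = 6.6708; v₂ = distance/dt₂ = 6.6708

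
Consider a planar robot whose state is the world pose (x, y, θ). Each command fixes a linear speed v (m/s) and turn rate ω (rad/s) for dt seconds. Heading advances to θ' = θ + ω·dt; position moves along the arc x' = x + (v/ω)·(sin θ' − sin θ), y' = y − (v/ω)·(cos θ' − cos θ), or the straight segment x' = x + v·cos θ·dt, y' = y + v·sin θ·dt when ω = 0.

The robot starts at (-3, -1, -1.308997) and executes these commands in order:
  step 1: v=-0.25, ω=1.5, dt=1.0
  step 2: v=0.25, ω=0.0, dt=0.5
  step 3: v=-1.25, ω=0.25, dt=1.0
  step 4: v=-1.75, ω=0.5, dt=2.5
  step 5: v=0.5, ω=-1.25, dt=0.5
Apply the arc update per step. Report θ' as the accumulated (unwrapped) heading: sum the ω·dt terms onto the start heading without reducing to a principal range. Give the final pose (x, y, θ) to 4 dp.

(-6.1887, -4.5866, 1.0660)

step 1: θ'=0.1910 (R=-0.1667) → pose (-3.1926, -0.8795, 0.1910)
step 2: θ'=0.1910 (straight) → pose (-3.0699, -0.8558, 0.1910)
step 3: θ'=0.4410 (R=-5.0000) → pose (-4.2549, -1.2432, 0.4410)
step 4: θ'=1.6910 (R=-3.5000) → pose (-6.2357, -4.8281, 1.6910)
step 5: θ'=1.0660 (R=-0.4000) → pose (-6.1887, -4.5866, 1.0660)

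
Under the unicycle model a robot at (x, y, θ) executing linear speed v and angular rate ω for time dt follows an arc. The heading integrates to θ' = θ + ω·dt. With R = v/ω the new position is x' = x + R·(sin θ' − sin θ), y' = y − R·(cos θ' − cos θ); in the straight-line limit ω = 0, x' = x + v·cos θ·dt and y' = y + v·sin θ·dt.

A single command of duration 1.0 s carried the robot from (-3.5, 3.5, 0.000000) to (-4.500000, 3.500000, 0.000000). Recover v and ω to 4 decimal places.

v = -1.0000, ω = 0.0000

Δθ = 0.000000 − 0.000000 = 0.000000
ω = Δθ/dt = 0.000000/1.0 = 0.0000
ω = 0 → v = (Δx·cos θ + Δy·sin θ)/dt = -1.0000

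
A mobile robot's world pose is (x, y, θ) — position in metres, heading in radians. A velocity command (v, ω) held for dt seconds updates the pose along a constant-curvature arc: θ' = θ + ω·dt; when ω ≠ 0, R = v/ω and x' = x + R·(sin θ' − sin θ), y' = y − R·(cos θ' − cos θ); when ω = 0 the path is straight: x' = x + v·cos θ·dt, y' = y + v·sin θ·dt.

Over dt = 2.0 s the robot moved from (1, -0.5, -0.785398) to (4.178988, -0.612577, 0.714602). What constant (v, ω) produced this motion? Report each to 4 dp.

v = 1.7500, ω = 0.7500

Δθ = 0.714602 − -0.785398 = 1.500000
ω = Δθ/dt = 1.500000/2.0 = 0.7500
R = Δx/(sin θ' − sin θ) = 2.3333
v = R·ω = 2.3333·0.7500 = 1.7500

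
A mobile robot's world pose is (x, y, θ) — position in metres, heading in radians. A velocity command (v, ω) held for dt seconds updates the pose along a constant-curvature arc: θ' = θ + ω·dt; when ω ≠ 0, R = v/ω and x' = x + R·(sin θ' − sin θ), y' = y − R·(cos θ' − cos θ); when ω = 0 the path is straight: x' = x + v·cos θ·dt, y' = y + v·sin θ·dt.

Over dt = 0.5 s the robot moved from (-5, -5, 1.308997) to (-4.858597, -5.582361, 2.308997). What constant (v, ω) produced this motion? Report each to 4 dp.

Δθ = 2.308997 − 1.308997 = 1.000000
ω = Δθ/dt = 1.000000/0.5 = 2.0000
R = −Δy/(cos θ' − cos θ) = -0.6250
v = R·ω = -0.6250·2.0000 = -1.2500

v = -1.2500, ω = 2.0000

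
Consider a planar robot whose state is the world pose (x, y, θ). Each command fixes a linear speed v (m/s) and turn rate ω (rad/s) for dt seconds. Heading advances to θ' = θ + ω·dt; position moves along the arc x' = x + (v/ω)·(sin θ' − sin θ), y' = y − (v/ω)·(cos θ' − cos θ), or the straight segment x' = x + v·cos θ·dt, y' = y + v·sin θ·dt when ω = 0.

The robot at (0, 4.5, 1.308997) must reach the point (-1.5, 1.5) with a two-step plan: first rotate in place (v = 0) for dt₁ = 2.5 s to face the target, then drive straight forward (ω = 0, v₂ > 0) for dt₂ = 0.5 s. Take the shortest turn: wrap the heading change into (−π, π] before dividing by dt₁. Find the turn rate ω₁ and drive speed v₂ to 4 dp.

ω₁ = 1.1759, v₂ = 6.7082

heading to target = atan2(1.5−4.5, -1.5−0) = -2.0344
Δθ = wrap(-2.0344 − 1.3090) = 2.9397; ω₁ = Δθ/dt₁ = 1.1759
distance = √((-1.5−0)² + (1.5−4.5)²) = 3.3541; v₂ = distance/dt₂ = 6.7082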